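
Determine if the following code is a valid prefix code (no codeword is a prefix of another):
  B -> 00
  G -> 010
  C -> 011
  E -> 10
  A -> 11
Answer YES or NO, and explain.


Checking each pair (does one codeword prefix another?):
  B='00' vs G='010': no prefix
  B='00' vs C='011': no prefix
  B='00' vs E='10': no prefix
  B='00' vs A='11': no prefix
  G='010' vs B='00': no prefix
  G='010' vs C='011': no prefix
  G='010' vs E='10': no prefix
  G='010' vs A='11': no prefix
  C='011' vs B='00': no prefix
  C='011' vs G='010': no prefix
  C='011' vs E='10': no prefix
  C='011' vs A='11': no prefix
  E='10' vs B='00': no prefix
  E='10' vs G='010': no prefix
  E='10' vs C='011': no prefix
  E='10' vs A='11': no prefix
  A='11' vs B='00': no prefix
  A='11' vs G='010': no prefix
  A='11' vs C='011': no prefix
  A='11' vs E='10': no prefix
No violation found over all pairs.

YES -- this is a valid prefix code. No codeword is a prefix of any other codeword.


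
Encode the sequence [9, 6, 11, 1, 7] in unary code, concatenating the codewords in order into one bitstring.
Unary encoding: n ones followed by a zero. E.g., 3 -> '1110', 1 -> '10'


Encode each number as n ones followed by a terminating 0:
  9 -> 1111111110 (10 bits)
  6 -> 1111110 (7 bits)
  11 -> 111111111110 (12 bits)
  1 -> 10 (2 bits)
  7 -> 11111110 (8 bits)
Total length = 10 + 7 + 12 + 2 + 8 = 39 bits.

Unary([9, 6, 11, 1, 7]) = 111111111011111101111111111101011111110 (39 bits)


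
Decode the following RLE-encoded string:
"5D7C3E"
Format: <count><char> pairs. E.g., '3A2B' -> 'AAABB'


Expanding each <count><char> pair:
  5D -> 'DDDDD'
  7C -> 'CCCCCCC'
  3E -> 'EEE'

Decoded = DDDDDCCCCCCCEEE


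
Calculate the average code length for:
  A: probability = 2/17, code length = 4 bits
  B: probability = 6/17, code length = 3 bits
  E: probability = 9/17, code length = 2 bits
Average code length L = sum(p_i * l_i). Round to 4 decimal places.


Weighted contributions p_i * l_i:
  A: (2/17) * 4 = 8/17
  B: (6/17) * 3 = 18/17
  E: (9/17) * 2 = 18/17
Sum = (8 + 18 + 18)/17 = 44/17

L = 44/17 = 2.5882 bits/symbol


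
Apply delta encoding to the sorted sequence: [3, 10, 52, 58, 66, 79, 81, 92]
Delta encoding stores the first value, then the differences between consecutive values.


First value: 3
Deltas:
  10 - 3 = 7
  52 - 10 = 42
  58 - 52 = 6
  66 - 58 = 8
  79 - 66 = 13
  81 - 79 = 2
  92 - 81 = 11


Delta encoded: [3, 7, 42, 6, 8, 13, 2, 11]


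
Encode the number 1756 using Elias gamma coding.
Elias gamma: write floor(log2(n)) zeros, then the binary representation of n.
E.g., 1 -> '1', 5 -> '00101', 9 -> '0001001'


num_bits = floor(log2(1756)) + 1 = 11
leading_zeros = num_bits - 1 = 10
binary(1756) = 11011011100

Elias gamma(1756) = '0000000000' + '11011011100' = 000000000011011011100 (21 bits)


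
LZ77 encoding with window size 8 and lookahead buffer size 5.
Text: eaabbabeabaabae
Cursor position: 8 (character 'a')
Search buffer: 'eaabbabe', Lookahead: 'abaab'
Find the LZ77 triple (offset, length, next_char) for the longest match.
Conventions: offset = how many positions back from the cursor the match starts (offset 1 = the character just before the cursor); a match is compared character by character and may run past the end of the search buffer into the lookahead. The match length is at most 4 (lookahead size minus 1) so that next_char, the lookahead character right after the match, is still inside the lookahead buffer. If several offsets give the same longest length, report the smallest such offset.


Try each offset into the search buffer:
  offset=1 (pos 7, char 'e'): match length 0
  offset=2 (pos 6, char 'b'): match length 0
  offset=3 (pos 5, char 'a'): match length 2
  offset=4 (pos 4, char 'b'): match length 0
  offset=5 (pos 3, char 'b'): match length 0
  offset=6 (pos 2, char 'a'): match length 2
  offset=7 (pos 1, char 'a'): match length 1
  offset=8 (pos 0, char 'e'): match length 0
Longest match has length 2, found at offsets 3, 6; take the smallest, offset 3.
next_char = character at position 8 + 2 = 10 -> 'a'

Best match: offset=3, length=2 (matching 'ab' starting at position 5)
LZ77 triple: (3, 2, 'a')


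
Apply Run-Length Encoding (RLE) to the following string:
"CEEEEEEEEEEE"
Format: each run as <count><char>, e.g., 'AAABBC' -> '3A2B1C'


Scanning runs left to right:
  i=0: run of 'C' x 1 -> '1C'
  i=1: run of 'E' x 11 -> '11E'

RLE = 1C11E


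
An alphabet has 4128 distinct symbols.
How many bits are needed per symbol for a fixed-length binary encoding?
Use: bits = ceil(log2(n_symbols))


log2(4128) = 12.0112
Bracket: 2^12 = 4096 < 4128 <= 2^13 = 8192
So ceil(log2(4128)) = 13

bits = ceil(log2(4128)) = ceil(12.0112) = 13 bits


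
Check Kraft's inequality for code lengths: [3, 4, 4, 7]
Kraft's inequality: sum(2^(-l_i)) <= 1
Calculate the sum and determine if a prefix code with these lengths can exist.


Sum = 2^(-3) + 2^(-4) + 2^(-4) + 2^(-7)
    = 0.125 + 0.0625 + 0.0625 + 0.0078125
    = 33/128 = 0.2578125
Since 0.2578125 <= 1, Kraft's inequality IS satisfied.
A prefix code with these lengths CAN exist.

Kraft sum = 0.2578125. Satisfied.


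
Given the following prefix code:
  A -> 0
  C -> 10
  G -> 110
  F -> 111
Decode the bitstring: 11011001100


Decoding step by step:
Bits 110 -> G
Bits 110 -> G
Bits 0 -> A
Bits 110 -> G
Bits 0 -> A


Decoded message: GGAGA


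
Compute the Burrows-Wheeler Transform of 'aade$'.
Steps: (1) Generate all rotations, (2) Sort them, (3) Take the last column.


Rotations (sorted):
  0: $aade -> last char: e
  1: aade$ -> last char: $
  2: ade$a -> last char: a
  3: de$aa -> last char: a
  4: e$aad -> last char: d


BWT = e$aad


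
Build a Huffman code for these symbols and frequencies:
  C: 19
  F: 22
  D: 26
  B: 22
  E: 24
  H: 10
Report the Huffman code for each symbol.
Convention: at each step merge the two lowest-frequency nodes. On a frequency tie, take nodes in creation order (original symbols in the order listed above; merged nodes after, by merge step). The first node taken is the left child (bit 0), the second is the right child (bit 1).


Huffman tree construction:
Step 1: Merge H(10) + C(19) = 29
Step 2: Merge F(22) + B(22) = 44
Step 3: Merge E(24) + D(26) = 50
Step 4: Merge (H+C)(29) + (F+B)(44) = 73
Step 5: Merge (E+D)(50) + ((H+C)+(F+B))(73) = 123
Read each symbol's code off the tree from the root (left child = 0, right child = 1).

Codes:
  C: 101 (length 3)
  F: 110 (length 3)
  D: 01 (length 2)
  B: 111 (length 3)
  E: 00 (length 2)
  H: 100 (length 3)
Average code length: 319/123 = 2.5935 bits/symbol


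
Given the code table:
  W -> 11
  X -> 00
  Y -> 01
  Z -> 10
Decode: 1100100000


Decoding:
11 -> W
00 -> X
10 -> Z
00 -> X
00 -> X


Result: WXZXX


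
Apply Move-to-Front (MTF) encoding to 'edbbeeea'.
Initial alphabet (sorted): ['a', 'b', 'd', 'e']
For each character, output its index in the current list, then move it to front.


MTF encoding:
'e': index 3 in ['a', 'b', 'd', 'e'] -> ['e', 'a', 'b', 'd']
'd': index 3 in ['e', 'a', 'b', 'd'] -> ['d', 'e', 'a', 'b']
'b': index 3 in ['d', 'e', 'a', 'b'] -> ['b', 'd', 'e', 'a']
'b': index 0 in ['b', 'd', 'e', 'a'] -> ['b', 'd', 'e', 'a']
'e': index 2 in ['b', 'd', 'e', 'a'] -> ['e', 'b', 'd', 'a']
'e': index 0 in ['e', 'b', 'd', 'a'] -> ['e', 'b', 'd', 'a']
'e': index 0 in ['e', 'b', 'd', 'a'] -> ['e', 'b', 'd', 'a']
'a': index 3 in ['e', 'b', 'd', 'a'] -> ['a', 'e', 'b', 'd']


Output: [3, 3, 3, 0, 2, 0, 0, 3]


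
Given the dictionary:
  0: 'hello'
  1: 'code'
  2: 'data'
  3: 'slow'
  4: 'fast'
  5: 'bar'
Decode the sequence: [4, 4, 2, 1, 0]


Look up each index in the dictionary:
  4 -> 'fast'
  4 -> 'fast'
  2 -> 'data'
  1 -> 'code'
  0 -> 'hello'

Decoded: "fast fast data code hello"


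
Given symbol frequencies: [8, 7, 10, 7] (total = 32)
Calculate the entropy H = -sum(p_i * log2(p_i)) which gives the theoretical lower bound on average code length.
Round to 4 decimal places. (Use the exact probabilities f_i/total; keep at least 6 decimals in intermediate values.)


Per-symbol terms -p_i * log2(p_i) with p_i = f_i/32:
  p = 8/32 = 0.250000: log2(p) = -2.000000, -p*log2(p) = 0.500000
  p = 7/32 = 0.218750: log2(p) = -2.192645, -p*log2(p) = 0.479641
  p = 10/32 = 0.312500: log2(p) = -1.678072, -p*log2(p) = 0.524397
  p = 7/32 = 0.218750: log2(p) = -2.192645, -p*log2(p) = 0.479641
H = 0.500000 + 0.479641 + 0.524397 + 0.479641 = 1.983679

H = 1.9837 bits/symbol


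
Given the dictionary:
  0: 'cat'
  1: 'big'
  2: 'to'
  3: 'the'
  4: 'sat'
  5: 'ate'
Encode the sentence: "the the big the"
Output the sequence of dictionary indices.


Look up each word in the dictionary:
  'the' -> 3
  'the' -> 3
  'big' -> 1
  'the' -> 3

Encoded: [3, 3, 1, 3]


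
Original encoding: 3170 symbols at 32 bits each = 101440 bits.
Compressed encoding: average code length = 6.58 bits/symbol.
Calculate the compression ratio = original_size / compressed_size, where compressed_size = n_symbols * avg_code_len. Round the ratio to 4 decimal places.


original_size = n_symbols * orig_bits = 3170 * 32 = 101440 bits
compressed_size = n_symbols * avg_code_len = 3170 * 6.58 = 20858.6 bits
ratio = original_size / compressed_size = 101440 / 20858.6 = 4.8632

Compression ratio = 4.8632


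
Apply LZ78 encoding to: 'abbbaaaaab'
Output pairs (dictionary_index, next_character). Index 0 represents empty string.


LZ78 encoding steps:
Dictionary: {0: ''}
Step 1: w='' (idx 0), next='a' -> output (0, 'a'), add 'a' as idx 1
Step 2: w='' (idx 0), next='b' -> output (0, 'b'), add 'b' as idx 2
Step 3: w='b' (idx 2), next='b' -> output (2, 'b'), add 'bb' as idx 3
Step 4: w='a' (idx 1), next='a' -> output (1, 'a'), add 'aa' as idx 4
Step 5: w='aa' (idx 4), next='a' -> output (4, 'a'), add 'aaa' as idx 5
Step 6: w='b' (idx 2), end of input -> output (2, '')


Encoded: [(0, 'a'), (0, 'b'), (2, 'b'), (1, 'a'), (4, 'a'), (2, '')]


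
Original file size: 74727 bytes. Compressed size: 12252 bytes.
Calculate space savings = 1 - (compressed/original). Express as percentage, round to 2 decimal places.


ratio = compressed/original = 12252/74727 = 0.163957
savings = 1 - ratio = 1 - 0.163957 = 0.836043
as a percentage: 0.836043 * 100 = 83.6%

Space savings = 1 - 12252/74727 = 83.6%


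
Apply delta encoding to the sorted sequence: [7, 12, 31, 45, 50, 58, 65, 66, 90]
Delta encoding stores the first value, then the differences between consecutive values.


First value: 7
Deltas:
  12 - 7 = 5
  31 - 12 = 19
  45 - 31 = 14
  50 - 45 = 5
  58 - 50 = 8
  65 - 58 = 7
  66 - 65 = 1
  90 - 66 = 24


Delta encoded: [7, 5, 19, 14, 5, 8, 7, 1, 24]


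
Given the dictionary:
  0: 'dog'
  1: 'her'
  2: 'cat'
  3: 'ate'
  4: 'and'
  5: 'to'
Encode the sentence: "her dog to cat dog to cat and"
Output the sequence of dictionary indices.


Look up each word in the dictionary:
  'her' -> 1
  'dog' -> 0
  'to' -> 5
  'cat' -> 2
  'dog' -> 0
  'to' -> 5
  'cat' -> 2
  'and' -> 4

Encoded: [1, 0, 5, 2, 0, 5, 2, 4]


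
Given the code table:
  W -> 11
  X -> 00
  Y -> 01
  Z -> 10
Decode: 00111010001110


Decoding:
00 -> X
11 -> W
10 -> Z
10 -> Z
00 -> X
11 -> W
10 -> Z


Result: XWZZXWZ


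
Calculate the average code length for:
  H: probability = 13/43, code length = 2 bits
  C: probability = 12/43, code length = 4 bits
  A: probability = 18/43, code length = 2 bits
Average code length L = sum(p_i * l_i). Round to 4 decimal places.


Weighted contributions p_i * l_i:
  H: (13/43) * 2 = 26/43
  C: (12/43) * 4 = 48/43
  A: (18/43) * 2 = 36/43
Sum = (26 + 48 + 36)/43 = 110/43

L = 110/43 = 2.5581 bits/symbol


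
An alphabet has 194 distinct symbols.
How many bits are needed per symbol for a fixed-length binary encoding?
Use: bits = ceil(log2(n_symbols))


log2(194) = 7.5999
Bracket: 2^7 = 128 < 194 <= 2^8 = 256
So ceil(log2(194)) = 8

bits = ceil(log2(194)) = ceil(7.5999) = 8 bits


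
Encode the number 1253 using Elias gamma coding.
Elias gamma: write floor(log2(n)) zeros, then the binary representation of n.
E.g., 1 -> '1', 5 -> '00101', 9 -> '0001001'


num_bits = floor(log2(1253)) + 1 = 11
leading_zeros = num_bits - 1 = 10
binary(1253) = 10011100101

Elias gamma(1253) = '0000000000' + '10011100101' = 000000000010011100101 (21 bits)


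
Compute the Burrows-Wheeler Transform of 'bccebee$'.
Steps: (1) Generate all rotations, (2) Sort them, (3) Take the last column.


Rotations (sorted):
  0: $bccebee -> last char: e
  1: bccebee$ -> last char: $
  2: bee$bcce -> last char: e
  3: ccebee$b -> last char: b
  4: cebee$bc -> last char: c
  5: e$bccebe -> last char: e
  6: ebee$bcc -> last char: c
  7: ee$bcceb -> last char: b


BWT = e$ebcecb


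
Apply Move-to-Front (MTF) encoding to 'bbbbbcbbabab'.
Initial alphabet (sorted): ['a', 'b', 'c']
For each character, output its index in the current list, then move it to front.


MTF encoding:
'b': index 1 in ['a', 'b', 'c'] -> ['b', 'a', 'c']
'b': index 0 in ['b', 'a', 'c'] -> ['b', 'a', 'c']
'b': index 0 in ['b', 'a', 'c'] -> ['b', 'a', 'c']
'b': index 0 in ['b', 'a', 'c'] -> ['b', 'a', 'c']
'b': index 0 in ['b', 'a', 'c'] -> ['b', 'a', 'c']
'c': index 2 in ['b', 'a', 'c'] -> ['c', 'b', 'a']
'b': index 1 in ['c', 'b', 'a'] -> ['b', 'c', 'a']
'b': index 0 in ['b', 'c', 'a'] -> ['b', 'c', 'a']
'a': index 2 in ['b', 'c', 'a'] -> ['a', 'b', 'c']
'b': index 1 in ['a', 'b', 'c'] -> ['b', 'a', 'c']
'a': index 1 in ['b', 'a', 'c'] -> ['a', 'b', 'c']
'b': index 1 in ['a', 'b', 'c'] -> ['b', 'a', 'c']


Output: [1, 0, 0, 0, 0, 2, 1, 0, 2, 1, 1, 1]


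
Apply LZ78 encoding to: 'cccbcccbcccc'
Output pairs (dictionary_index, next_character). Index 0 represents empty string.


LZ78 encoding steps:
Dictionary: {0: ''}
Step 1: w='' (idx 0), next='c' -> output (0, 'c'), add 'c' as idx 1
Step 2: w='c' (idx 1), next='c' -> output (1, 'c'), add 'cc' as idx 2
Step 3: w='' (idx 0), next='b' -> output (0, 'b'), add 'b' as idx 3
Step 4: w='cc' (idx 2), next='c' -> output (2, 'c'), add 'ccc' as idx 4
Step 5: w='b' (idx 3), next='c' -> output (3, 'c'), add 'bc' as idx 5
Step 6: w='ccc' (idx 4), end of input -> output (4, '')


Encoded: [(0, 'c'), (1, 'c'), (0, 'b'), (2, 'c'), (3, 'c'), (4, '')]


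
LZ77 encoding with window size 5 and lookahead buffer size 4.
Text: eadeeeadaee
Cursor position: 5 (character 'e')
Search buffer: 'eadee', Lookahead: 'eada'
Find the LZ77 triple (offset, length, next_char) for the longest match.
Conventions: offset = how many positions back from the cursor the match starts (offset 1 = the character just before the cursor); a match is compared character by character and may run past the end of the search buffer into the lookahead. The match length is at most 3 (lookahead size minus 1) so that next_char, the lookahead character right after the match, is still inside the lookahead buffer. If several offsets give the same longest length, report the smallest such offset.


Try each offset into the search buffer:
  offset=1 (pos 4, char 'e'): match length 1
  offset=2 (pos 3, char 'e'): match length 1
  offset=3 (pos 2, char 'd'): match length 0
  offset=4 (pos 1, char 'a'): match length 0
  offset=5 (pos 0, char 'e'): match length 3
Longest match has length 3 at offset 5.
next_char = character at position 5 + 3 = 8 -> 'a'

Best match: offset=5, length=3 (matching 'ead' starting at position 0)
LZ77 triple: (5, 3, 'a')


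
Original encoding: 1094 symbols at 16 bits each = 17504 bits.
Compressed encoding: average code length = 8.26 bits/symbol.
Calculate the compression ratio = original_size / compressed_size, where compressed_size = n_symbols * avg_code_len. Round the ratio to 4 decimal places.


original_size = n_symbols * orig_bits = 1094 * 16 = 17504 bits
compressed_size = n_symbols * avg_code_len = 1094 * 8.26 = 9036.44 bits
ratio = original_size / compressed_size = 17504 / 9036.44 = 1.937

Compression ratio = 1.937


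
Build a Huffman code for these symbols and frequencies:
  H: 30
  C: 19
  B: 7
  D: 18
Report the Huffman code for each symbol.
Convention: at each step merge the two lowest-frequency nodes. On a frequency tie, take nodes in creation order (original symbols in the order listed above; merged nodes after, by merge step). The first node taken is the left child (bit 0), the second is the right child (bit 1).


Huffman tree construction:
Step 1: Merge B(7) + D(18) = 25
Step 2: Merge C(19) + (B+D)(25) = 44
Step 3: Merge H(30) + (C+(B+D))(44) = 74
Read each symbol's code off the tree from the root (left child = 0, right child = 1).

Codes:
  H: 0 (length 1)
  C: 10 (length 2)
  B: 110 (length 3)
  D: 111 (length 3)
Average code length: 143/74 = 1.9324 bits/symbol


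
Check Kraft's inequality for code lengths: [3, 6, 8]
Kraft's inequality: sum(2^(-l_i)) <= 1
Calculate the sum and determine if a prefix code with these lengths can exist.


Sum = 2^(-3) + 2^(-6) + 2^(-8)
    = 0.125 + 0.015625 + 0.00390625
    = 37/256 = 0.14453125
Since 0.14453125 <= 1, Kraft's inequality IS satisfied.
A prefix code with these lengths CAN exist.

Kraft sum = 0.14453125. Satisfied.


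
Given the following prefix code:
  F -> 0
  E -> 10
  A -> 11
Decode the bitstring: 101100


Decoding step by step:
Bits 10 -> E
Bits 11 -> A
Bits 0 -> F
Bits 0 -> F


Decoded message: EAFF


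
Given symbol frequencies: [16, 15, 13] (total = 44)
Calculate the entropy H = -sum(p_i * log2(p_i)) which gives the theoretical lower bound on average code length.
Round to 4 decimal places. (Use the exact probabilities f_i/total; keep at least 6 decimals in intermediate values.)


Per-symbol terms -p_i * log2(p_i) with p_i = f_i/44:
  p = 16/44 = 0.363636: log2(p) = -1.459432, -p*log2(p) = 0.530702
  p = 15/44 = 0.340909: log2(p) = -1.552541, -p*log2(p) = 0.529275
  p = 13/44 = 0.295455: log2(p) = -1.758992, -p*log2(p) = 0.519702
H = 0.530702 + 0.529275 + 0.519702 = 1.579679

H = 1.5797 bits/symbol


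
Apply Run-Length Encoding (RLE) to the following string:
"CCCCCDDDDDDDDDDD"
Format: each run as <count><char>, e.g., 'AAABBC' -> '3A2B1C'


Scanning runs left to right:
  i=0: run of 'C' x 5 -> '5C'
  i=5: run of 'D' x 11 -> '11D'

RLE = 5C11D


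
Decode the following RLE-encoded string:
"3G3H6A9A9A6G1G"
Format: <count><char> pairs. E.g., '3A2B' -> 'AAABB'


Expanding each <count><char> pair:
  3G -> 'GGG'
  3H -> 'HHH'
  6A -> 'AAAAAA'
  9A -> 'AAAAAAAAA'
  9A -> 'AAAAAAAAA'
  6G -> 'GGGGGG'
  1G -> 'G'

Decoded = GGGHHHAAAAAAAAAAAAAAAAAAAAAAAAGGGGGGG


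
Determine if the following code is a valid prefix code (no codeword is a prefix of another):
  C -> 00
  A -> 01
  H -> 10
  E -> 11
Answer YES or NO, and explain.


Checking each pair (does one codeword prefix another?):
  C='00' vs A='01': no prefix
  C='00' vs H='10': no prefix
  C='00' vs E='11': no prefix
  A='01' vs C='00': no prefix
  A='01' vs H='10': no prefix
  A='01' vs E='11': no prefix
  H='10' vs C='00': no prefix
  H='10' vs A='01': no prefix
  H='10' vs E='11': no prefix
  E='11' vs C='00': no prefix
  E='11' vs A='01': no prefix
  E='11' vs H='10': no prefix
No violation found over all pairs.

YES -- this is a valid prefix code. No codeword is a prefix of any other codeword.


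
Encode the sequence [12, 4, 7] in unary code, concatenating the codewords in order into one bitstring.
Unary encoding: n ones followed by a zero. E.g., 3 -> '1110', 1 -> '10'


Encode each number as n ones followed by a terminating 0:
  12 -> 1111111111110 (13 bits)
  4 -> 11110 (5 bits)
  7 -> 11111110 (8 bits)
Total length = 13 + 5 + 8 = 26 bits.

Unary([12, 4, 7]) = 11111111111101111011111110 (26 bits)


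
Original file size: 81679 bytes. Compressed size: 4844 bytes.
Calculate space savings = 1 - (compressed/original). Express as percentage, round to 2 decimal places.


ratio = compressed/original = 4844/81679 = 0.059305
savings = 1 - ratio = 1 - 0.059305 = 0.940695
as a percentage: 0.940695 * 100 = 94.07%

Space savings = 1 - 4844/81679 = 94.07%


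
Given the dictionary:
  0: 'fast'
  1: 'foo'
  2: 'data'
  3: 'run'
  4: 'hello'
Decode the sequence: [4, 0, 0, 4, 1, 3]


Look up each index in the dictionary:
  4 -> 'hello'
  0 -> 'fast'
  0 -> 'fast'
  4 -> 'hello'
  1 -> 'foo'
  3 -> 'run'

Decoded: "hello fast fast hello foo run"


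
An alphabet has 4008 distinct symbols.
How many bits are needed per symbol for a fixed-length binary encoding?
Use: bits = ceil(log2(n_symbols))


log2(4008) = 11.9687
Bracket: 2^11 = 2048 < 4008 <= 2^12 = 4096
So ceil(log2(4008)) = 12

bits = ceil(log2(4008)) = ceil(11.9687) = 12 bits


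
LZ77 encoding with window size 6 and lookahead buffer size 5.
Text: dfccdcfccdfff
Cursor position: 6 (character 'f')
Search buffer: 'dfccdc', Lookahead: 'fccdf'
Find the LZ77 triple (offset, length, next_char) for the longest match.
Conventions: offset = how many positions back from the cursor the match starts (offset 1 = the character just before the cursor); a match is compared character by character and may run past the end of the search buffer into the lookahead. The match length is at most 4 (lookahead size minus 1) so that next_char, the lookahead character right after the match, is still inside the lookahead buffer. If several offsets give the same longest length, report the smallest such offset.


Try each offset into the search buffer:
  offset=1 (pos 5, char 'c'): match length 0
  offset=2 (pos 4, char 'd'): match length 0
  offset=3 (pos 3, char 'c'): match length 0
  offset=4 (pos 2, char 'c'): match length 0
  offset=5 (pos 1, char 'f'): match length 4
  offset=6 (pos 0, char 'd'): match length 0
Longest match has length 4 at offset 5.
next_char = character at position 6 + 4 = 10 -> 'f'

Best match: offset=5, length=4 (matching 'fccd' starting at position 1)
LZ77 triple: (5, 4, 'f')


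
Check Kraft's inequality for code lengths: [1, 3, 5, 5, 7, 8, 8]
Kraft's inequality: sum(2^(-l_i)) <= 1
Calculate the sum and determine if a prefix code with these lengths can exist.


Sum = 2^(-1) + 2^(-3) + 2^(-5) + 2^(-5) + 2^(-7) + 2^(-8) + 2^(-8)
    = 0.5 + 0.125 + 0.03125 + 0.03125 + 0.0078125 + 0.00390625 + 0.00390625
    = 180/256 = 0.703125
Since 0.703125 <= 1, Kraft's inequality IS satisfied.
A prefix code with these lengths CAN exist.

Kraft sum = 0.703125. Satisfied.


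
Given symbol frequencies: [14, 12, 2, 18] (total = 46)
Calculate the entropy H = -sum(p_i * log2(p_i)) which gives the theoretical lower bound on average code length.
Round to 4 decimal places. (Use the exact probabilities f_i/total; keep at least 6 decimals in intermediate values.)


Per-symbol terms -p_i * log2(p_i) with p_i = f_i/46:
  p = 14/46 = 0.304348: log2(p) = -1.716207, -p*log2(p) = 0.522324
  p = 12/46 = 0.260870: log2(p) = -1.938599, -p*log2(p) = 0.505722
  p = 2/46 = 0.043478: log2(p) = -4.523562, -p*log2(p) = 0.196677
  p = 18/46 = 0.391304: log2(p) = -1.353637, -p*log2(p) = 0.529684
H = 0.522324 + 0.505722 + 0.196677 + 0.529684 = 1.754407

H = 1.7544 bits/symbol


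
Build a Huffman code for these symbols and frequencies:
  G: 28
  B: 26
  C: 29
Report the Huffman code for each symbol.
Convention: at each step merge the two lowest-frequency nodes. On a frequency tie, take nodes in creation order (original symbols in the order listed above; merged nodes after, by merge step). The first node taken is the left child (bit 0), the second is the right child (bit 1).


Huffman tree construction:
Step 1: Merge B(26) + G(28) = 54
Step 2: Merge C(29) + (B+G)(54) = 83
Read each symbol's code off the tree from the root (left child = 0, right child = 1).

Codes:
  G: 11 (length 2)
  B: 10 (length 2)
  C: 0 (length 1)
Average code length: 137/83 = 1.6506 bits/symbol


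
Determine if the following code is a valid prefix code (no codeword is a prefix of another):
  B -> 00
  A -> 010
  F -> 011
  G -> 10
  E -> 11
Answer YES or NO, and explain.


Checking each pair (does one codeword prefix another?):
  B='00' vs A='010': no prefix
  B='00' vs F='011': no prefix
  B='00' vs G='10': no prefix
  B='00' vs E='11': no prefix
  A='010' vs B='00': no prefix
  A='010' vs F='011': no prefix
  A='010' vs G='10': no prefix
  A='010' vs E='11': no prefix
  F='011' vs B='00': no prefix
  F='011' vs A='010': no prefix
  F='011' vs G='10': no prefix
  F='011' vs E='11': no prefix
  G='10' vs B='00': no prefix
  G='10' vs A='010': no prefix
  G='10' vs F='011': no prefix
  G='10' vs E='11': no prefix
  E='11' vs B='00': no prefix
  E='11' vs A='010': no prefix
  E='11' vs F='011': no prefix
  E='11' vs G='10': no prefix
No violation found over all pairs.

YES -- this is a valid prefix code. No codeword is a prefix of any other codeword.


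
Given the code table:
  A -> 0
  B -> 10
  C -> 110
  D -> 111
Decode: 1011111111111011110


Decoding:
10 -> B
111 -> D
111 -> D
111 -> D
110 -> C
111 -> D
10 -> B


Result: BDDDCDB


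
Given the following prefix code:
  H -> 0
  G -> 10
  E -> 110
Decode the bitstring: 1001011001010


Decoding step by step:
Bits 10 -> G
Bits 0 -> H
Bits 10 -> G
Bits 110 -> E
Bits 0 -> H
Bits 10 -> G
Bits 10 -> G


Decoded message: GHGEHGG


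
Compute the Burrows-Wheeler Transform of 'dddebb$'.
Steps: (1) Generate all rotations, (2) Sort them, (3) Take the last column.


Rotations (sorted):
  0: $dddebb -> last char: b
  1: b$dddeb -> last char: b
  2: bb$ddde -> last char: e
  3: dddebb$ -> last char: $
  4: ddebb$d -> last char: d
  5: debb$dd -> last char: d
  6: ebb$ddd -> last char: d


BWT = bbe$ddd


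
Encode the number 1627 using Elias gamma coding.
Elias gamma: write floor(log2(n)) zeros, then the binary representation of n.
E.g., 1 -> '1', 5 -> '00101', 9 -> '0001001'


num_bits = floor(log2(1627)) + 1 = 11
leading_zeros = num_bits - 1 = 10
binary(1627) = 11001011011

Elias gamma(1627) = '0000000000' + '11001011011' = 000000000011001011011 (21 bits)


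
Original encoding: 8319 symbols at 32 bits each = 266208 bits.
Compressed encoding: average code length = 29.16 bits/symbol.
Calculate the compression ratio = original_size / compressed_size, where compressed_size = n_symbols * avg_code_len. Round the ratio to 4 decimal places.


original_size = n_symbols * orig_bits = 8319 * 32 = 266208 bits
compressed_size = n_symbols * avg_code_len = 8319 * 29.16 = 242582.04 bits
ratio = original_size / compressed_size = 266208 / 242582.04 = 1.0974

Compression ratio = 1.0974


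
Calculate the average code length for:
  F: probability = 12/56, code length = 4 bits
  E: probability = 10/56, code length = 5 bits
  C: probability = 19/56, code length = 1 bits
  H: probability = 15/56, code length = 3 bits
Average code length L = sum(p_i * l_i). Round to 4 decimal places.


Weighted contributions p_i * l_i:
  F: (12/56) * 4 = 48/56
  E: (10/56) * 5 = 50/56
  C: (19/56) * 1 = 19/56
  H: (15/56) * 3 = 45/56
Sum = (48 + 50 + 19 + 45)/56 = 162/56

L = 162/56 = 2.8929 bits/symbol


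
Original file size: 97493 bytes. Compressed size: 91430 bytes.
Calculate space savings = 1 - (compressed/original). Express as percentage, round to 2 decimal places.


ratio = compressed/original = 91430/97493 = 0.937811
savings = 1 - ratio = 1 - 0.937811 = 0.062189
as a percentage: 0.062189 * 100 = 6.22%

Space savings = 1 - 91430/97493 = 6.22%


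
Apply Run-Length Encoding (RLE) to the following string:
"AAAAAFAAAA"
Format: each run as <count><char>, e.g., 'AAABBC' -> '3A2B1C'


Scanning runs left to right:
  i=0: run of 'A' x 5 -> '5A'
  i=5: run of 'F' x 1 -> '1F'
  i=6: run of 'A' x 4 -> '4A'

RLE = 5A1F4A


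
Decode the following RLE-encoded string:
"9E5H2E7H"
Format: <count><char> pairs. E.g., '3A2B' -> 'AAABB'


Expanding each <count><char> pair:
  9E -> 'EEEEEEEEE'
  5H -> 'HHHHH'
  2E -> 'EE'
  7H -> 'HHHHHHH'

Decoded = EEEEEEEEEHHHHHEEHHHHHHH


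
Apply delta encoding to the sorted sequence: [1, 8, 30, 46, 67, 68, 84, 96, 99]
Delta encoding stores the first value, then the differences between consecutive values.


First value: 1
Deltas:
  8 - 1 = 7
  30 - 8 = 22
  46 - 30 = 16
  67 - 46 = 21
  68 - 67 = 1
  84 - 68 = 16
  96 - 84 = 12
  99 - 96 = 3


Delta encoded: [1, 7, 22, 16, 21, 1, 16, 12, 3]


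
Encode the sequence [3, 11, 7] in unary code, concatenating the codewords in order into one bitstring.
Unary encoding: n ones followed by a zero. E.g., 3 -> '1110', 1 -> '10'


Encode each number as n ones followed by a terminating 0:
  3 -> 1110 (4 bits)
  11 -> 111111111110 (12 bits)
  7 -> 11111110 (8 bits)
Total length = 4 + 12 + 8 = 24 bits.

Unary([3, 11, 7]) = 111011111111111011111110 (24 bits)


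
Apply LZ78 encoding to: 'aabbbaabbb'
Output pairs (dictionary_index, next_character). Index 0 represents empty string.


LZ78 encoding steps:
Dictionary: {0: ''}
Step 1: w='' (idx 0), next='a' -> output (0, 'a'), add 'a' as idx 1
Step 2: w='a' (idx 1), next='b' -> output (1, 'b'), add 'ab' as idx 2
Step 3: w='' (idx 0), next='b' -> output (0, 'b'), add 'b' as idx 3
Step 4: w='b' (idx 3), next='a' -> output (3, 'a'), add 'ba' as idx 4
Step 5: w='ab' (idx 2), next='b' -> output (2, 'b'), add 'abb' as idx 5
Step 6: w='b' (idx 3), end of input -> output (3, '')


Encoded: [(0, 'a'), (1, 'b'), (0, 'b'), (3, 'a'), (2, 'b'), (3, '')]


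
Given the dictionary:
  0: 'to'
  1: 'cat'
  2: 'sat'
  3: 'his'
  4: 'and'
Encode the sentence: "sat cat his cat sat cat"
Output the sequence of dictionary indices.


Look up each word in the dictionary:
  'sat' -> 2
  'cat' -> 1
  'his' -> 3
  'cat' -> 1
  'sat' -> 2
  'cat' -> 1

Encoded: [2, 1, 3, 1, 2, 1]


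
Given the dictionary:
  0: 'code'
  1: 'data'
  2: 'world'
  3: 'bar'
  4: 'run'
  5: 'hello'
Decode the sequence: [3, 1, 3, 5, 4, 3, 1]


Look up each index in the dictionary:
  3 -> 'bar'
  1 -> 'data'
  3 -> 'bar'
  5 -> 'hello'
  4 -> 'run'
  3 -> 'bar'
  1 -> 'data'

Decoded: "bar data bar hello run bar data"


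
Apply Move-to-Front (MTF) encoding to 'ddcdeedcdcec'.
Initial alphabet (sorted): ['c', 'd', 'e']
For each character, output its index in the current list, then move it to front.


MTF encoding:
'd': index 1 in ['c', 'd', 'e'] -> ['d', 'c', 'e']
'd': index 0 in ['d', 'c', 'e'] -> ['d', 'c', 'e']
'c': index 1 in ['d', 'c', 'e'] -> ['c', 'd', 'e']
'd': index 1 in ['c', 'd', 'e'] -> ['d', 'c', 'e']
'e': index 2 in ['d', 'c', 'e'] -> ['e', 'd', 'c']
'e': index 0 in ['e', 'd', 'c'] -> ['e', 'd', 'c']
'd': index 1 in ['e', 'd', 'c'] -> ['d', 'e', 'c']
'c': index 2 in ['d', 'e', 'c'] -> ['c', 'd', 'e']
'd': index 1 in ['c', 'd', 'e'] -> ['d', 'c', 'e']
'c': index 1 in ['d', 'c', 'e'] -> ['c', 'd', 'e']
'e': index 2 in ['c', 'd', 'e'] -> ['e', 'c', 'd']
'c': index 1 in ['e', 'c', 'd'] -> ['c', 'e', 'd']


Output: [1, 0, 1, 1, 2, 0, 1, 2, 1, 1, 2, 1]


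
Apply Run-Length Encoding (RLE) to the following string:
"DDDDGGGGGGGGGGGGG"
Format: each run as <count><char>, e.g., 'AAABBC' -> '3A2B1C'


Scanning runs left to right:
  i=0: run of 'D' x 4 -> '4D'
  i=4: run of 'G' x 13 -> '13G'

RLE = 4D13G


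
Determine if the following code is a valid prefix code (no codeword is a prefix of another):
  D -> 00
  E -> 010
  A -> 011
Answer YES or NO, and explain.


Checking each pair (does one codeword prefix another?):
  D='00' vs E='010': no prefix
  D='00' vs A='011': no prefix
  E='010' vs D='00': no prefix
  E='010' vs A='011': no prefix
  A='011' vs D='00': no prefix
  A='011' vs E='010': no prefix
No violation found over all pairs.

YES -- this is a valid prefix code. No codeword is a prefix of any other codeword.


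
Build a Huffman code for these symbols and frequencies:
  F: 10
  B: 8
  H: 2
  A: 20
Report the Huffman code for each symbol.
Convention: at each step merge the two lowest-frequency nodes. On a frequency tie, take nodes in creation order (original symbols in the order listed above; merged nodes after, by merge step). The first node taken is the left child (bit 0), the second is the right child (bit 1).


Huffman tree construction:
Step 1: Merge H(2) + B(8) = 10
Step 2: Merge F(10) + (H+B)(10) = 20
Step 3: Merge A(20) + (F+(H+B))(20) = 40
Read each symbol's code off the tree from the root (left child = 0, right child = 1).

Codes:
  F: 10 (length 2)
  B: 111 (length 3)
  H: 110 (length 3)
  A: 0 (length 1)
Average code length: 70/40 = 1.7500 bits/symbol


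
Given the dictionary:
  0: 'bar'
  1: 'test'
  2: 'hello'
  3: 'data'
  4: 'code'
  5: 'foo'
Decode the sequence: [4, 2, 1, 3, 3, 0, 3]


Look up each index in the dictionary:
  4 -> 'code'
  2 -> 'hello'
  1 -> 'test'
  3 -> 'data'
  3 -> 'data'
  0 -> 'bar'
  3 -> 'data'

Decoded: "code hello test data data bar data"


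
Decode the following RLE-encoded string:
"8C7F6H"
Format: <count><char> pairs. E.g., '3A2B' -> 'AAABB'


Expanding each <count><char> pair:
  8C -> 'CCCCCCCC'
  7F -> 'FFFFFFF'
  6H -> 'HHHHHH'

Decoded = CCCCCCCCFFFFFFFHHHHHH


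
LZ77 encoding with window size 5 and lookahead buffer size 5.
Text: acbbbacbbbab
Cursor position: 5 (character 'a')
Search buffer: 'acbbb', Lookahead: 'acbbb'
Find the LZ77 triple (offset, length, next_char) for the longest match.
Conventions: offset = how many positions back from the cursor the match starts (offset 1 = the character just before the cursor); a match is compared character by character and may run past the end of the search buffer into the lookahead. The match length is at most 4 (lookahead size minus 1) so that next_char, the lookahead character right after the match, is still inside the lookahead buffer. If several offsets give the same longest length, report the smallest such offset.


Try each offset into the search buffer:
  offset=1 (pos 4, char 'b'): match length 0
  offset=2 (pos 3, char 'b'): match length 0
  offset=3 (pos 2, char 'b'): match length 0
  offset=4 (pos 1, char 'c'): match length 0
  offset=5 (pos 0, char 'a'): match length 4
Longest match has length 4 at offset 5.
next_char = character at position 5 + 4 = 9 -> 'b'

Best match: offset=5, length=4 (matching 'acbb' starting at position 0)
LZ77 triple: (5, 4, 'b')


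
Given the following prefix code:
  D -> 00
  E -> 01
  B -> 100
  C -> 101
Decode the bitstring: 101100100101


Decoding step by step:
Bits 101 -> C
Bits 100 -> B
Bits 100 -> B
Bits 101 -> C


Decoded message: CBBC


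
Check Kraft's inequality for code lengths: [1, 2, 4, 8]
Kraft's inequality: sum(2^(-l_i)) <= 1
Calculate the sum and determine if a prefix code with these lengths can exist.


Sum = 2^(-1) + 2^(-2) + 2^(-4) + 2^(-8)
    = 0.5 + 0.25 + 0.0625 + 0.00390625
    = 209/256 = 0.81640625
Since 0.81640625 <= 1, Kraft's inequality IS satisfied.
A prefix code with these lengths CAN exist.

Kraft sum = 0.81640625. Satisfied.


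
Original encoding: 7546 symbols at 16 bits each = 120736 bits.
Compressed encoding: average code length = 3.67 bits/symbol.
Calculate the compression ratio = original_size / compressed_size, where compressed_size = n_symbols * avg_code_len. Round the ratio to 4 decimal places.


original_size = n_symbols * orig_bits = 7546 * 16 = 120736 bits
compressed_size = n_symbols * avg_code_len = 7546 * 3.67 = 27693.82 bits
ratio = original_size / compressed_size = 120736 / 27693.82 = 4.3597

Compression ratio = 4.3597


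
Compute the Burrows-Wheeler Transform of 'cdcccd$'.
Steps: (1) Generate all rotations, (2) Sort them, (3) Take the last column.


Rotations (sorted):
  0: $cdcccd -> last char: d
  1: cccd$cd -> last char: d
  2: ccd$cdc -> last char: c
  3: cd$cdcc -> last char: c
  4: cdcccd$ -> last char: $
  5: d$cdccc -> last char: c
  6: dcccd$c -> last char: c


BWT = ddcc$cc


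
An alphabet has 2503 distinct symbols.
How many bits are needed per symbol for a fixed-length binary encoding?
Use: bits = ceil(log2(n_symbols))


log2(2503) = 11.2894
Bracket: 2^11 = 2048 < 2503 <= 2^12 = 4096
So ceil(log2(2503)) = 12

bits = ceil(log2(2503)) = ceil(11.2894) = 12 bits


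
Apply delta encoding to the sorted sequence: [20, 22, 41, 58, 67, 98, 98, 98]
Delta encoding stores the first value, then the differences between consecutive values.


First value: 20
Deltas:
  22 - 20 = 2
  41 - 22 = 19
  58 - 41 = 17
  67 - 58 = 9
  98 - 67 = 31
  98 - 98 = 0
  98 - 98 = 0


Delta encoded: [20, 2, 19, 17, 9, 31, 0, 0]


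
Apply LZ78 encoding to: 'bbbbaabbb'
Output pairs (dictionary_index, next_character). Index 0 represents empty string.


LZ78 encoding steps:
Dictionary: {0: ''}
Step 1: w='' (idx 0), next='b' -> output (0, 'b'), add 'b' as idx 1
Step 2: w='b' (idx 1), next='b' -> output (1, 'b'), add 'bb' as idx 2
Step 3: w='b' (idx 1), next='a' -> output (1, 'a'), add 'ba' as idx 3
Step 4: w='' (idx 0), next='a' -> output (0, 'a'), add 'a' as idx 4
Step 5: w='bb' (idx 2), next='b' -> output (2, 'b'), add 'bbb' as idx 5


Encoded: [(0, 'b'), (1, 'b'), (1, 'a'), (0, 'a'), (2, 'b')]


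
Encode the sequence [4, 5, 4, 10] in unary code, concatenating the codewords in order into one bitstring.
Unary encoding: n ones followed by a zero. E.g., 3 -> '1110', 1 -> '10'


Encode each number as n ones followed by a terminating 0:
  4 -> 11110 (5 bits)
  5 -> 111110 (6 bits)
  4 -> 11110 (5 bits)
  10 -> 11111111110 (11 bits)
Total length = 5 + 6 + 5 + 11 = 27 bits.

Unary([4, 5, 4, 10]) = 111101111101111011111111110 (27 bits)


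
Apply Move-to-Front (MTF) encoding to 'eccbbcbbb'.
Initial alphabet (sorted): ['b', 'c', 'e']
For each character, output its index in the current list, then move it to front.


MTF encoding:
'e': index 2 in ['b', 'c', 'e'] -> ['e', 'b', 'c']
'c': index 2 in ['e', 'b', 'c'] -> ['c', 'e', 'b']
'c': index 0 in ['c', 'e', 'b'] -> ['c', 'e', 'b']
'b': index 2 in ['c', 'e', 'b'] -> ['b', 'c', 'e']
'b': index 0 in ['b', 'c', 'e'] -> ['b', 'c', 'e']
'c': index 1 in ['b', 'c', 'e'] -> ['c', 'b', 'e']
'b': index 1 in ['c', 'b', 'e'] -> ['b', 'c', 'e']
'b': index 0 in ['b', 'c', 'e'] -> ['b', 'c', 'e']
'b': index 0 in ['b', 'c', 'e'] -> ['b', 'c', 'e']


Output: [2, 2, 0, 2, 0, 1, 1, 0, 0]


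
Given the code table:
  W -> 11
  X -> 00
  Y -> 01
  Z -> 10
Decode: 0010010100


Decoding:
00 -> X
10 -> Z
01 -> Y
01 -> Y
00 -> X


Result: XZYYX


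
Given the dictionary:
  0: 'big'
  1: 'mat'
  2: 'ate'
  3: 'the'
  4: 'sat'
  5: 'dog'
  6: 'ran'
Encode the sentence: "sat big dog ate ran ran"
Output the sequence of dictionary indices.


Look up each word in the dictionary:
  'sat' -> 4
  'big' -> 0
  'dog' -> 5
  'ate' -> 2
  'ran' -> 6
  'ran' -> 6

Encoded: [4, 0, 5, 2, 6, 6]


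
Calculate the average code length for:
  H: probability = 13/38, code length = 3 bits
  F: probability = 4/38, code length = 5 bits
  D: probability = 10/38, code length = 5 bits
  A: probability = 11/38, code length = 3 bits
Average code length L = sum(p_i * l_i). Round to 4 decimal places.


Weighted contributions p_i * l_i:
  H: (13/38) * 3 = 39/38
  F: (4/38) * 5 = 20/38
  D: (10/38) * 5 = 50/38
  A: (11/38) * 3 = 33/38
Sum = (39 + 20 + 50 + 33)/38 = 142/38

L = 142/38 = 3.7368 bits/symbol


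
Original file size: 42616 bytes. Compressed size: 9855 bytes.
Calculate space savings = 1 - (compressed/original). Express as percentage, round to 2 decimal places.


ratio = compressed/original = 9855/42616 = 0.231251
savings = 1 - ratio = 1 - 0.231251 = 0.768749
as a percentage: 0.768749 * 100 = 76.87%

Space savings = 1 - 9855/42616 = 76.87%


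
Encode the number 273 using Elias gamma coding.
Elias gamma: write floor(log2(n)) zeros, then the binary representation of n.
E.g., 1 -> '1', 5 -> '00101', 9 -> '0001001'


num_bits = floor(log2(273)) + 1 = 9
leading_zeros = num_bits - 1 = 8
binary(273) = 100010001

Elias gamma(273) = '00000000' + '100010001' = 00000000100010001 (17 bits)


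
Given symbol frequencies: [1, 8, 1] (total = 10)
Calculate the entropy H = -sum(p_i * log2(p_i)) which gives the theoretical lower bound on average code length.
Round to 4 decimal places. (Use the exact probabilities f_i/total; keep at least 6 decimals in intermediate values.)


Per-symbol terms -p_i * log2(p_i) with p_i = f_i/10:
  p = 1/10 = 0.100000: log2(p) = -3.321928, -p*log2(p) = 0.332193
  p = 8/10 = 0.800000: log2(p) = -0.321928, -p*log2(p) = 0.257542
  p = 1/10 = 0.100000: log2(p) = -3.321928, -p*log2(p) = 0.332193
H = 0.332193 + 0.257542 + 0.332193 = 0.921928

H = 0.9219 bits/symbol
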